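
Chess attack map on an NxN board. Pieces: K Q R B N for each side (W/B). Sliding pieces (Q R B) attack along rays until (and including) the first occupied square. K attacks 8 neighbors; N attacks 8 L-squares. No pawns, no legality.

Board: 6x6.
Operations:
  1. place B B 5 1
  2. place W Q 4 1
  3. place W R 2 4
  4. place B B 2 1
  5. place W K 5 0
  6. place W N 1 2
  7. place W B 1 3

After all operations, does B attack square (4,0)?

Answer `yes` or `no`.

Answer: yes

Derivation:
Op 1: place BB@(5,1)
Op 2: place WQ@(4,1)
Op 3: place WR@(2,4)
Op 4: place BB@(2,1)
Op 5: place WK@(5,0)
Op 6: place WN@(1,2)
Op 7: place WB@(1,3)
Per-piece attacks for B:
  BB@(2,1): attacks (3,2) (4,3) (5,4) (3,0) (1,2) (1,0) [ray(-1,1) blocked at (1,2)]
  BB@(5,1): attacks (4,2) (3,3) (2,4) (4,0) [ray(-1,1) blocked at (2,4)]
B attacks (4,0): yes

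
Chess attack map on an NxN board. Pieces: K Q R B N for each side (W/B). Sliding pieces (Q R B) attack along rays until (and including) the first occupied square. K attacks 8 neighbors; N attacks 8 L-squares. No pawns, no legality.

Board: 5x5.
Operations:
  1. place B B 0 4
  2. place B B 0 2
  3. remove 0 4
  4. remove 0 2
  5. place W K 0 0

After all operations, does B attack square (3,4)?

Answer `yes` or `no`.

Op 1: place BB@(0,4)
Op 2: place BB@(0,2)
Op 3: remove (0,4)
Op 4: remove (0,2)
Op 5: place WK@(0,0)
Per-piece attacks for B:
B attacks (3,4): no

Answer: no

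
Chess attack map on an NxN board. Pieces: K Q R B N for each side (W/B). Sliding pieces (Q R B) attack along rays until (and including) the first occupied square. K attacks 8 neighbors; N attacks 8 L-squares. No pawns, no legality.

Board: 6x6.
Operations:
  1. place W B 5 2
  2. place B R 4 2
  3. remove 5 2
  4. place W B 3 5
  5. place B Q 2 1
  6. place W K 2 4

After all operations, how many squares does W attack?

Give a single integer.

Op 1: place WB@(5,2)
Op 2: place BR@(4,2)
Op 3: remove (5,2)
Op 4: place WB@(3,5)
Op 5: place BQ@(2,1)
Op 6: place WK@(2,4)
Per-piece attacks for W:
  WK@(2,4): attacks (2,5) (2,3) (3,4) (1,4) (3,5) (3,3) (1,5) (1,3)
  WB@(3,5): attacks (4,4) (5,3) (2,4) [ray(-1,-1) blocked at (2,4)]
Union (11 distinct): (1,3) (1,4) (1,5) (2,3) (2,4) (2,5) (3,3) (3,4) (3,5) (4,4) (5,3)

Answer: 11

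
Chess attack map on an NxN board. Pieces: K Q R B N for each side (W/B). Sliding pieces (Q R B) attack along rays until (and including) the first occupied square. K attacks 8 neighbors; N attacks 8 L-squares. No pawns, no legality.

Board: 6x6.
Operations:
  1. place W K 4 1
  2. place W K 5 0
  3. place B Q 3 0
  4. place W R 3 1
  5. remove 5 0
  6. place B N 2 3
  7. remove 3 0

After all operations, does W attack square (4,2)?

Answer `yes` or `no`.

Op 1: place WK@(4,1)
Op 2: place WK@(5,0)
Op 3: place BQ@(3,0)
Op 4: place WR@(3,1)
Op 5: remove (5,0)
Op 6: place BN@(2,3)
Op 7: remove (3,0)
Per-piece attacks for W:
  WR@(3,1): attacks (3,2) (3,3) (3,4) (3,5) (3,0) (4,1) (2,1) (1,1) (0,1) [ray(1,0) blocked at (4,1)]
  WK@(4,1): attacks (4,2) (4,0) (5,1) (3,1) (5,2) (5,0) (3,2) (3,0)
W attacks (4,2): yes

Answer: yes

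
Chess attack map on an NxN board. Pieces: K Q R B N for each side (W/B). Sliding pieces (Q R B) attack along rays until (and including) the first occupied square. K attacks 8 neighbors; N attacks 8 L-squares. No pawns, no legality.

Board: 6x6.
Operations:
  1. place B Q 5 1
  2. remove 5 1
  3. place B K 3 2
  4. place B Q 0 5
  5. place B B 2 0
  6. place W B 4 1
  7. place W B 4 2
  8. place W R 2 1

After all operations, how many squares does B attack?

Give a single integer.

Answer: 21

Derivation:
Op 1: place BQ@(5,1)
Op 2: remove (5,1)
Op 3: place BK@(3,2)
Op 4: place BQ@(0,5)
Op 5: place BB@(2,0)
Op 6: place WB@(4,1)
Op 7: place WB@(4,2)
Op 8: place WR@(2,1)
Per-piece attacks for B:
  BQ@(0,5): attacks (0,4) (0,3) (0,2) (0,1) (0,0) (1,5) (2,5) (3,5) (4,5) (5,5) (1,4) (2,3) (3,2) [ray(1,-1) blocked at (3,2)]
  BB@(2,0): attacks (3,1) (4,2) (1,1) (0,2) [ray(1,1) blocked at (4,2)]
  BK@(3,2): attacks (3,3) (3,1) (4,2) (2,2) (4,3) (4,1) (2,3) (2,1)
Union (21 distinct): (0,0) (0,1) (0,2) (0,3) (0,4) (1,1) (1,4) (1,5) (2,1) (2,2) (2,3) (2,5) (3,1) (3,2) (3,3) (3,5) (4,1) (4,2) (4,3) (4,5) (5,5)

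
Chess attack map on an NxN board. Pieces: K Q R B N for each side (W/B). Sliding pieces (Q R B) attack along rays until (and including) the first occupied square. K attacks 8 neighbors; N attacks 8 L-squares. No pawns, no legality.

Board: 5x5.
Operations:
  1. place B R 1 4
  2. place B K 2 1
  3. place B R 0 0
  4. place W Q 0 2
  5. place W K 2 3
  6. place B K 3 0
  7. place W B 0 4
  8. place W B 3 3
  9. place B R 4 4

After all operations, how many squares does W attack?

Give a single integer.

Answer: 18

Derivation:
Op 1: place BR@(1,4)
Op 2: place BK@(2,1)
Op 3: place BR@(0,0)
Op 4: place WQ@(0,2)
Op 5: place WK@(2,3)
Op 6: place BK@(3,0)
Op 7: place WB@(0,4)
Op 8: place WB@(3,3)
Op 9: place BR@(4,4)
Per-piece attacks for W:
  WQ@(0,2): attacks (0,3) (0,4) (0,1) (0,0) (1,2) (2,2) (3,2) (4,2) (1,3) (2,4) (1,1) (2,0) [ray(0,1) blocked at (0,4); ray(0,-1) blocked at (0,0)]
  WB@(0,4): attacks (1,3) (2,2) (3,1) (4,0)
  WK@(2,3): attacks (2,4) (2,2) (3,3) (1,3) (3,4) (3,2) (1,4) (1,2)
  WB@(3,3): attacks (4,4) (4,2) (2,4) (2,2) (1,1) (0,0) [ray(1,1) blocked at (4,4); ray(-1,-1) blocked at (0,0)]
Union (18 distinct): (0,0) (0,1) (0,3) (0,4) (1,1) (1,2) (1,3) (1,4) (2,0) (2,2) (2,4) (3,1) (3,2) (3,3) (3,4) (4,0) (4,2) (4,4)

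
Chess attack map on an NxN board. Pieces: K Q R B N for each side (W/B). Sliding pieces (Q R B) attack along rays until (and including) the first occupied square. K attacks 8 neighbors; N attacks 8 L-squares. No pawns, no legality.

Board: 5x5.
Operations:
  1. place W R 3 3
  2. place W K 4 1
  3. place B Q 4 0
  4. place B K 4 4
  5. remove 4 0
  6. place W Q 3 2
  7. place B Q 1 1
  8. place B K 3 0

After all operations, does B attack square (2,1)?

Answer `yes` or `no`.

Answer: yes

Derivation:
Op 1: place WR@(3,3)
Op 2: place WK@(4,1)
Op 3: place BQ@(4,0)
Op 4: place BK@(4,4)
Op 5: remove (4,0)
Op 6: place WQ@(3,2)
Op 7: place BQ@(1,1)
Op 8: place BK@(3,0)
Per-piece attacks for B:
  BQ@(1,1): attacks (1,2) (1,3) (1,4) (1,0) (2,1) (3,1) (4,1) (0,1) (2,2) (3,3) (2,0) (0,2) (0,0) [ray(1,0) blocked at (4,1); ray(1,1) blocked at (3,3)]
  BK@(3,0): attacks (3,1) (4,0) (2,0) (4,1) (2,1)
  BK@(4,4): attacks (4,3) (3,4) (3,3)
B attacks (2,1): yes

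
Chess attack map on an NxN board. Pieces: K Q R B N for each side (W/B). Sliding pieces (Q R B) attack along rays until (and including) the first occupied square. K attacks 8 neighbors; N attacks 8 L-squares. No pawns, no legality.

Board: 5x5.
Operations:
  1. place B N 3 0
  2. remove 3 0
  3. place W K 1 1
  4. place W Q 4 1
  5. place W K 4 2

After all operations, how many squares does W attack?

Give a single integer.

Op 1: place BN@(3,0)
Op 2: remove (3,0)
Op 3: place WK@(1,1)
Op 4: place WQ@(4,1)
Op 5: place WK@(4,2)
Per-piece attacks for W:
  WK@(1,1): attacks (1,2) (1,0) (2,1) (0,1) (2,2) (2,0) (0,2) (0,0)
  WQ@(4,1): attacks (4,2) (4,0) (3,1) (2,1) (1,1) (3,2) (2,3) (1,4) (3,0) [ray(0,1) blocked at (4,2); ray(-1,0) blocked at (1,1)]
  WK@(4,2): attacks (4,3) (4,1) (3,2) (3,3) (3,1)
Union (19 distinct): (0,0) (0,1) (0,2) (1,0) (1,1) (1,2) (1,4) (2,0) (2,1) (2,2) (2,3) (3,0) (3,1) (3,2) (3,3) (4,0) (4,1) (4,2) (4,3)

Answer: 19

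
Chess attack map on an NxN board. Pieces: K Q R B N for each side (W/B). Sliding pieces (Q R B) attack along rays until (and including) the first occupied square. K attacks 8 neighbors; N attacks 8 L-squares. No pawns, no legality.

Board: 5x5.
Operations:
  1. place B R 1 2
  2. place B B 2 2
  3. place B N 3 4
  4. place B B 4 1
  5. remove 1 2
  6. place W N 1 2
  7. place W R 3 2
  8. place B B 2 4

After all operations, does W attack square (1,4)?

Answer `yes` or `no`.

Answer: no

Derivation:
Op 1: place BR@(1,2)
Op 2: place BB@(2,2)
Op 3: place BN@(3,4)
Op 4: place BB@(4,1)
Op 5: remove (1,2)
Op 6: place WN@(1,2)
Op 7: place WR@(3,2)
Op 8: place BB@(2,4)
Per-piece attacks for W:
  WN@(1,2): attacks (2,4) (3,3) (0,4) (2,0) (3,1) (0,0)
  WR@(3,2): attacks (3,3) (3,4) (3,1) (3,0) (4,2) (2,2) [ray(0,1) blocked at (3,4); ray(-1,0) blocked at (2,2)]
W attacks (1,4): no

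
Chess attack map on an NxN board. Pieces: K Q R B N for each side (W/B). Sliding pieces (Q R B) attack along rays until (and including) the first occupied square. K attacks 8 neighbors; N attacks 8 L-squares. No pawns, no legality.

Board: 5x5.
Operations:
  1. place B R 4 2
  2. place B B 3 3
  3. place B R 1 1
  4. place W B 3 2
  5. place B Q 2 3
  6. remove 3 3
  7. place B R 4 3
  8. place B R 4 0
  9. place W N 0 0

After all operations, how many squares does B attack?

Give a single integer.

Answer: 22

Derivation:
Op 1: place BR@(4,2)
Op 2: place BB@(3,3)
Op 3: place BR@(1,1)
Op 4: place WB@(3,2)
Op 5: place BQ@(2,3)
Op 6: remove (3,3)
Op 7: place BR@(4,3)
Op 8: place BR@(4,0)
Op 9: place WN@(0,0)
Per-piece attacks for B:
  BR@(1,1): attacks (1,2) (1,3) (1,4) (1,0) (2,1) (3,1) (4,1) (0,1)
  BQ@(2,3): attacks (2,4) (2,2) (2,1) (2,0) (3,3) (4,3) (1,3) (0,3) (3,4) (3,2) (1,4) (1,2) (0,1) [ray(1,0) blocked at (4,3); ray(1,-1) blocked at (3,2)]
  BR@(4,0): attacks (4,1) (4,2) (3,0) (2,0) (1,0) (0,0) [ray(0,1) blocked at (4,2); ray(-1,0) blocked at (0,0)]
  BR@(4,2): attacks (4,3) (4,1) (4,0) (3,2) [ray(0,1) blocked at (4,3); ray(0,-1) blocked at (4,0); ray(-1,0) blocked at (3,2)]
  BR@(4,3): attacks (4,4) (4,2) (3,3) (2,3) [ray(0,-1) blocked at (4,2); ray(-1,0) blocked at (2,3)]
Union (22 distinct): (0,0) (0,1) (0,3) (1,0) (1,2) (1,3) (1,4) (2,0) (2,1) (2,2) (2,3) (2,4) (3,0) (3,1) (3,2) (3,3) (3,4) (4,0) (4,1) (4,2) (4,3) (4,4)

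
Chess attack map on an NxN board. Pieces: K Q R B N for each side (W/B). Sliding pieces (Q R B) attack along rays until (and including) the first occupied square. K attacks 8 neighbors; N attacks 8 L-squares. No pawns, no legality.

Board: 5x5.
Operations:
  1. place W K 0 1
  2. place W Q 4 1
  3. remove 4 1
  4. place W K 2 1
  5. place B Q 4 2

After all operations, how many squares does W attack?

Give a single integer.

Op 1: place WK@(0,1)
Op 2: place WQ@(4,1)
Op 3: remove (4,1)
Op 4: place WK@(2,1)
Op 5: place BQ@(4,2)
Per-piece attacks for W:
  WK@(0,1): attacks (0,2) (0,0) (1,1) (1,2) (1,0)
  WK@(2,1): attacks (2,2) (2,0) (3,1) (1,1) (3,2) (3,0) (1,2) (1,0)
Union (10 distinct): (0,0) (0,2) (1,0) (1,1) (1,2) (2,0) (2,2) (3,0) (3,1) (3,2)

Answer: 10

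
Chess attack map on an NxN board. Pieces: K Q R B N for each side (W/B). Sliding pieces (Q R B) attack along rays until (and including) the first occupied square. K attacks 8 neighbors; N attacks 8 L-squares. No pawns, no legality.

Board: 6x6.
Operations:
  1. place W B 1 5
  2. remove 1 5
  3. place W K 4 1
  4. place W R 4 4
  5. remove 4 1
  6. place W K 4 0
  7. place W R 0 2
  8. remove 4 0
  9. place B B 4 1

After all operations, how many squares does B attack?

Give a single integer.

Op 1: place WB@(1,5)
Op 2: remove (1,5)
Op 3: place WK@(4,1)
Op 4: place WR@(4,4)
Op 5: remove (4,1)
Op 6: place WK@(4,0)
Op 7: place WR@(0,2)
Op 8: remove (4,0)
Op 9: place BB@(4,1)
Per-piece attacks for B:
  BB@(4,1): attacks (5,2) (5,0) (3,2) (2,3) (1,4) (0,5) (3,0)
Union (7 distinct): (0,5) (1,4) (2,3) (3,0) (3,2) (5,0) (5,2)

Answer: 7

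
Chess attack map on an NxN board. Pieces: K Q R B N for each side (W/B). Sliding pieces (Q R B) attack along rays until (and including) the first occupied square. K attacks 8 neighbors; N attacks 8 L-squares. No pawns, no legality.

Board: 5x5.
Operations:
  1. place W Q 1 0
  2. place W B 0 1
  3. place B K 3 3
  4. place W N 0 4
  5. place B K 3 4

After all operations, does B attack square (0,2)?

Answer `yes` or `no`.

Answer: no

Derivation:
Op 1: place WQ@(1,0)
Op 2: place WB@(0,1)
Op 3: place BK@(3,3)
Op 4: place WN@(0,4)
Op 5: place BK@(3,4)
Per-piece attacks for B:
  BK@(3,3): attacks (3,4) (3,2) (4,3) (2,3) (4,4) (4,2) (2,4) (2,2)
  BK@(3,4): attacks (3,3) (4,4) (2,4) (4,3) (2,3)
B attacks (0,2): no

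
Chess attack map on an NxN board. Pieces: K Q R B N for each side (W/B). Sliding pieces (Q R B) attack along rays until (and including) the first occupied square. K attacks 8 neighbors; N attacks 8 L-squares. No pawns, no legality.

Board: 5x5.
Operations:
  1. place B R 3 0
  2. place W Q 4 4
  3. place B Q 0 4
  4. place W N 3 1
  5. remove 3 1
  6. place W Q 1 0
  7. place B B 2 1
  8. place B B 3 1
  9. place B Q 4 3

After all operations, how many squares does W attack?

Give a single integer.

Answer: 15

Derivation:
Op 1: place BR@(3,0)
Op 2: place WQ@(4,4)
Op 3: place BQ@(0,4)
Op 4: place WN@(3,1)
Op 5: remove (3,1)
Op 6: place WQ@(1,0)
Op 7: place BB@(2,1)
Op 8: place BB@(3,1)
Op 9: place BQ@(4,3)
Per-piece attacks for W:
  WQ@(1,0): attacks (1,1) (1,2) (1,3) (1,4) (2,0) (3,0) (0,0) (2,1) (0,1) [ray(1,0) blocked at (3,0); ray(1,1) blocked at (2,1)]
  WQ@(4,4): attacks (4,3) (3,4) (2,4) (1,4) (0,4) (3,3) (2,2) (1,1) (0,0) [ray(0,-1) blocked at (4,3); ray(-1,0) blocked at (0,4)]
Union (15 distinct): (0,0) (0,1) (0,4) (1,1) (1,2) (1,3) (1,4) (2,0) (2,1) (2,2) (2,4) (3,0) (3,3) (3,4) (4,3)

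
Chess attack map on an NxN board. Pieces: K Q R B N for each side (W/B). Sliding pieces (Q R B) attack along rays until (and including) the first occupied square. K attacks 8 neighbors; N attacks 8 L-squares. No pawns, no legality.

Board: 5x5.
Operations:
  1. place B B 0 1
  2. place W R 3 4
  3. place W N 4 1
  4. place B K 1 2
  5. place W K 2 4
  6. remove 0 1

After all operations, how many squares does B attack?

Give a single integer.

Answer: 8

Derivation:
Op 1: place BB@(0,1)
Op 2: place WR@(3,4)
Op 3: place WN@(4,1)
Op 4: place BK@(1,2)
Op 5: place WK@(2,4)
Op 6: remove (0,1)
Per-piece attacks for B:
  BK@(1,2): attacks (1,3) (1,1) (2,2) (0,2) (2,3) (2,1) (0,3) (0,1)
Union (8 distinct): (0,1) (0,2) (0,3) (1,1) (1,3) (2,1) (2,2) (2,3)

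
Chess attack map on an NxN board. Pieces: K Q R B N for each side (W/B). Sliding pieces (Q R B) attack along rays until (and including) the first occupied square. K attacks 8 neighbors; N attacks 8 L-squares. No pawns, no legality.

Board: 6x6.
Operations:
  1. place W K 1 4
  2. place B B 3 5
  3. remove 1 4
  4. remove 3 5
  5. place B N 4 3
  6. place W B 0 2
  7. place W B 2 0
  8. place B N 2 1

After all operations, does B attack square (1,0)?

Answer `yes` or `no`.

Answer: no

Derivation:
Op 1: place WK@(1,4)
Op 2: place BB@(3,5)
Op 3: remove (1,4)
Op 4: remove (3,5)
Op 5: place BN@(4,3)
Op 6: place WB@(0,2)
Op 7: place WB@(2,0)
Op 8: place BN@(2,1)
Per-piece attacks for B:
  BN@(2,1): attacks (3,3) (4,2) (1,3) (0,2) (4,0) (0,0)
  BN@(4,3): attacks (5,5) (3,5) (2,4) (5,1) (3,1) (2,2)
B attacks (1,0): no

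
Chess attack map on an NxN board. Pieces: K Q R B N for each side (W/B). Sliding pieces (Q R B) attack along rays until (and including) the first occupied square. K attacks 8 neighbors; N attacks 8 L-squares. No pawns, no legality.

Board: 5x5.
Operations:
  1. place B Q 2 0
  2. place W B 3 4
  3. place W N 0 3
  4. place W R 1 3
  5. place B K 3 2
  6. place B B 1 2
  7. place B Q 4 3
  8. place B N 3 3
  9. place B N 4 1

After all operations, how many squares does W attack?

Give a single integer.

Op 1: place BQ@(2,0)
Op 2: place WB@(3,4)
Op 3: place WN@(0,3)
Op 4: place WR@(1,3)
Op 5: place BK@(3,2)
Op 6: place BB@(1,2)
Op 7: place BQ@(4,3)
Op 8: place BN@(3,3)
Op 9: place BN@(4,1)
Per-piece attacks for W:
  WN@(0,3): attacks (2,4) (1,1) (2,2)
  WR@(1,3): attacks (1,4) (1,2) (2,3) (3,3) (0,3) [ray(0,-1) blocked at (1,2); ray(1,0) blocked at (3,3); ray(-1,0) blocked at (0,3)]
  WB@(3,4): attacks (4,3) (2,3) (1,2) [ray(1,-1) blocked at (4,3); ray(-1,-1) blocked at (1,2)]
Union (9 distinct): (0,3) (1,1) (1,2) (1,4) (2,2) (2,3) (2,4) (3,3) (4,3)

Answer: 9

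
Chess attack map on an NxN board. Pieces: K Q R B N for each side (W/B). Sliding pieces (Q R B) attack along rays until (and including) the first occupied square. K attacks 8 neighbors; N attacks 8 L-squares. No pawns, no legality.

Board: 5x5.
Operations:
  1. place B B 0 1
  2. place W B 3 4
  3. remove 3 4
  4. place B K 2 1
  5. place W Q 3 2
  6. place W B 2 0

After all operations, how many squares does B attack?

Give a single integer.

Answer: 10

Derivation:
Op 1: place BB@(0,1)
Op 2: place WB@(3,4)
Op 3: remove (3,4)
Op 4: place BK@(2,1)
Op 5: place WQ@(3,2)
Op 6: place WB@(2,0)
Per-piece attacks for B:
  BB@(0,1): attacks (1,2) (2,3) (3,4) (1,0)
  BK@(2,1): attacks (2,2) (2,0) (3,1) (1,1) (3,2) (3,0) (1,2) (1,0)
Union (10 distinct): (1,0) (1,1) (1,2) (2,0) (2,2) (2,3) (3,0) (3,1) (3,2) (3,4)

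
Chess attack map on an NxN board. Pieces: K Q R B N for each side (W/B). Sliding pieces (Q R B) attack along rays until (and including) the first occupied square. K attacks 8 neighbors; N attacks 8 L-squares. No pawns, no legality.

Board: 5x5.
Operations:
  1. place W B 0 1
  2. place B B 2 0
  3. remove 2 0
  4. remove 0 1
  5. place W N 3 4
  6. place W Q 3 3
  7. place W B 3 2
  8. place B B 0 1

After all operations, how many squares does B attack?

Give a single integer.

Answer: 4

Derivation:
Op 1: place WB@(0,1)
Op 2: place BB@(2,0)
Op 3: remove (2,0)
Op 4: remove (0,1)
Op 5: place WN@(3,4)
Op 6: place WQ@(3,3)
Op 7: place WB@(3,2)
Op 8: place BB@(0,1)
Per-piece attacks for B:
  BB@(0,1): attacks (1,2) (2,3) (3,4) (1,0) [ray(1,1) blocked at (3,4)]
Union (4 distinct): (1,0) (1,2) (2,3) (3,4)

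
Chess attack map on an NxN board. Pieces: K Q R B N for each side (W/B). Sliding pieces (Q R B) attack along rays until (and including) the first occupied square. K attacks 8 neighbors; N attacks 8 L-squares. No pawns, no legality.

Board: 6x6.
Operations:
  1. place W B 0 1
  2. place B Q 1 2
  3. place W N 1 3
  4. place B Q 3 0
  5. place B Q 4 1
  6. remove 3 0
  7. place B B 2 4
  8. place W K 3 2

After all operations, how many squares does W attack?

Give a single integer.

Answer: 15

Derivation:
Op 1: place WB@(0,1)
Op 2: place BQ@(1,2)
Op 3: place WN@(1,3)
Op 4: place BQ@(3,0)
Op 5: place BQ@(4,1)
Op 6: remove (3,0)
Op 7: place BB@(2,4)
Op 8: place WK@(3,2)
Per-piece attacks for W:
  WB@(0,1): attacks (1,2) (1,0) [ray(1,1) blocked at (1,2)]
  WN@(1,3): attacks (2,5) (3,4) (0,5) (2,1) (3,2) (0,1)
  WK@(3,2): attacks (3,3) (3,1) (4,2) (2,2) (4,3) (4,1) (2,3) (2,1)
Union (15 distinct): (0,1) (0,5) (1,0) (1,2) (2,1) (2,2) (2,3) (2,5) (3,1) (3,2) (3,3) (3,4) (4,1) (4,2) (4,3)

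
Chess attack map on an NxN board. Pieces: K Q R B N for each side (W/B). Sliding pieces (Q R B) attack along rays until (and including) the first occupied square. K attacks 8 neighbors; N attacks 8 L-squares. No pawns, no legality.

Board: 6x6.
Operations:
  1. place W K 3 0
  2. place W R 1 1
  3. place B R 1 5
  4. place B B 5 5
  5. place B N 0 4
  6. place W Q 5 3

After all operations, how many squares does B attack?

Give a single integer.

Answer: 13

Derivation:
Op 1: place WK@(3,0)
Op 2: place WR@(1,1)
Op 3: place BR@(1,5)
Op 4: place BB@(5,5)
Op 5: place BN@(0,4)
Op 6: place WQ@(5,3)
Per-piece attacks for B:
  BN@(0,4): attacks (2,5) (1,2) (2,3)
  BR@(1,5): attacks (1,4) (1,3) (1,2) (1,1) (2,5) (3,5) (4,5) (5,5) (0,5) [ray(0,-1) blocked at (1,1); ray(1,0) blocked at (5,5)]
  BB@(5,5): attacks (4,4) (3,3) (2,2) (1,1) [ray(-1,-1) blocked at (1,1)]
Union (13 distinct): (0,5) (1,1) (1,2) (1,3) (1,4) (2,2) (2,3) (2,5) (3,3) (3,5) (4,4) (4,5) (5,5)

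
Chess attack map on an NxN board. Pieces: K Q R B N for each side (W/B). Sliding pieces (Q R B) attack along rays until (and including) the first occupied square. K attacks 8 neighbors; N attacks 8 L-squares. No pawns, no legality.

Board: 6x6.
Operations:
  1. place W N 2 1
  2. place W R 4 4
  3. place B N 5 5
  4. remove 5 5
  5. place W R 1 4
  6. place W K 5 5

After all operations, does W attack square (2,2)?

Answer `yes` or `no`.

Op 1: place WN@(2,1)
Op 2: place WR@(4,4)
Op 3: place BN@(5,5)
Op 4: remove (5,5)
Op 5: place WR@(1,4)
Op 6: place WK@(5,5)
Per-piece attacks for W:
  WR@(1,4): attacks (1,5) (1,3) (1,2) (1,1) (1,0) (2,4) (3,4) (4,4) (0,4) [ray(1,0) blocked at (4,4)]
  WN@(2,1): attacks (3,3) (4,2) (1,3) (0,2) (4,0) (0,0)
  WR@(4,4): attacks (4,5) (4,3) (4,2) (4,1) (4,0) (5,4) (3,4) (2,4) (1,4) [ray(-1,0) blocked at (1,4)]
  WK@(5,5): attacks (5,4) (4,5) (4,4)
W attacks (2,2): no

Answer: no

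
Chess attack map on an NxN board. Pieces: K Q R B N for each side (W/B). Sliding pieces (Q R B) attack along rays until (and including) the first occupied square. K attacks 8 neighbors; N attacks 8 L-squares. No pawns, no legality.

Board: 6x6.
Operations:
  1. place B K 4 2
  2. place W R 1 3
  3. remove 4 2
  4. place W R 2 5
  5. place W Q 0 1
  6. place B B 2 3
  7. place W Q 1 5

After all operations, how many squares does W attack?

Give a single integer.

Op 1: place BK@(4,2)
Op 2: place WR@(1,3)
Op 3: remove (4,2)
Op 4: place WR@(2,5)
Op 5: place WQ@(0,1)
Op 6: place BB@(2,3)
Op 7: place WQ@(1,5)
Per-piece attacks for W:
  WQ@(0,1): attacks (0,2) (0,3) (0,4) (0,5) (0,0) (1,1) (2,1) (3,1) (4,1) (5,1) (1,2) (2,3) (1,0) [ray(1,1) blocked at (2,3)]
  WR@(1,3): attacks (1,4) (1,5) (1,2) (1,1) (1,0) (2,3) (0,3) [ray(0,1) blocked at (1,5); ray(1,0) blocked at (2,3)]
  WQ@(1,5): attacks (1,4) (1,3) (2,5) (0,5) (2,4) (3,3) (4,2) (5,1) (0,4) [ray(0,-1) blocked at (1,3); ray(1,0) blocked at (2,5)]
  WR@(2,5): attacks (2,4) (2,3) (3,5) (4,5) (5,5) (1,5) [ray(0,-1) blocked at (2,3); ray(-1,0) blocked at (1,5)]
Union (23 distinct): (0,0) (0,2) (0,3) (0,4) (0,5) (1,0) (1,1) (1,2) (1,3) (1,4) (1,5) (2,1) (2,3) (2,4) (2,5) (3,1) (3,3) (3,5) (4,1) (4,2) (4,5) (5,1) (5,5)

Answer: 23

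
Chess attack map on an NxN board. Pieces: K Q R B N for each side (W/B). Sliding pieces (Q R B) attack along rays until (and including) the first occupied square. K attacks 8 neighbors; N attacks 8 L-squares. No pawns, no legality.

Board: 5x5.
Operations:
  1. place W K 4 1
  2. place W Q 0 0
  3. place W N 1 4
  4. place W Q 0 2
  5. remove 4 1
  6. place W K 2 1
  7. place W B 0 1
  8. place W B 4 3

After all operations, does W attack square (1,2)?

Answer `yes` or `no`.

Op 1: place WK@(4,1)
Op 2: place WQ@(0,0)
Op 3: place WN@(1,4)
Op 4: place WQ@(0,2)
Op 5: remove (4,1)
Op 6: place WK@(2,1)
Op 7: place WB@(0,1)
Op 8: place WB@(4,3)
Per-piece attacks for W:
  WQ@(0,0): attacks (0,1) (1,0) (2,0) (3,0) (4,0) (1,1) (2,2) (3,3) (4,4) [ray(0,1) blocked at (0,1)]
  WB@(0,1): attacks (1,2) (2,3) (3,4) (1,0)
  WQ@(0,2): attacks (0,3) (0,4) (0,1) (1,2) (2,2) (3,2) (4,2) (1,3) (2,4) (1,1) (2,0) [ray(0,-1) blocked at (0,1)]
  WN@(1,4): attacks (2,2) (3,3) (0,2)
  WK@(2,1): attacks (2,2) (2,0) (3,1) (1,1) (3,2) (3,0) (1,2) (1,0)
  WB@(4,3): attacks (3,4) (3,2) (2,1) [ray(-1,-1) blocked at (2,1)]
W attacks (1,2): yes

Answer: yes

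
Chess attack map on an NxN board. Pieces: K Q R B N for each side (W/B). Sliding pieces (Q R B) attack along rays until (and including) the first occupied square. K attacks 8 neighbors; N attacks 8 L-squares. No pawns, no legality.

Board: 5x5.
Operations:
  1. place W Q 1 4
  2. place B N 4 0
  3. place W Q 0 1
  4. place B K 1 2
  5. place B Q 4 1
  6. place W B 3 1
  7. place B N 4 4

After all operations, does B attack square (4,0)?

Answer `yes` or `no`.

Op 1: place WQ@(1,4)
Op 2: place BN@(4,0)
Op 3: place WQ@(0,1)
Op 4: place BK@(1,2)
Op 5: place BQ@(4,1)
Op 6: place WB@(3,1)
Op 7: place BN@(4,4)
Per-piece attacks for B:
  BK@(1,2): attacks (1,3) (1,1) (2,2) (0,2) (2,3) (2,1) (0,3) (0,1)
  BN@(4,0): attacks (3,2) (2,1)
  BQ@(4,1): attacks (4,2) (4,3) (4,4) (4,0) (3,1) (3,2) (2,3) (1,4) (3,0) [ray(0,1) blocked at (4,4); ray(0,-1) blocked at (4,0); ray(-1,0) blocked at (3,1); ray(-1,1) blocked at (1,4)]
  BN@(4,4): attacks (3,2) (2,3)
B attacks (4,0): yes

Answer: yes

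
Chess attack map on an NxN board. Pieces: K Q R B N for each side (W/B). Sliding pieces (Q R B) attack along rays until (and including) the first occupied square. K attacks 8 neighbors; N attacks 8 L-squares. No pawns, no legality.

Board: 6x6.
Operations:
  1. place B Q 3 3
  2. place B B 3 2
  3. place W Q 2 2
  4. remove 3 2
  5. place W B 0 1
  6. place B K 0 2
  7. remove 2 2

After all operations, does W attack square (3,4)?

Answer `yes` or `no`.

Answer: yes

Derivation:
Op 1: place BQ@(3,3)
Op 2: place BB@(3,2)
Op 3: place WQ@(2,2)
Op 4: remove (3,2)
Op 5: place WB@(0,1)
Op 6: place BK@(0,2)
Op 7: remove (2,2)
Per-piece attacks for W:
  WB@(0,1): attacks (1,2) (2,3) (3,4) (4,5) (1,0)
W attacks (3,4): yes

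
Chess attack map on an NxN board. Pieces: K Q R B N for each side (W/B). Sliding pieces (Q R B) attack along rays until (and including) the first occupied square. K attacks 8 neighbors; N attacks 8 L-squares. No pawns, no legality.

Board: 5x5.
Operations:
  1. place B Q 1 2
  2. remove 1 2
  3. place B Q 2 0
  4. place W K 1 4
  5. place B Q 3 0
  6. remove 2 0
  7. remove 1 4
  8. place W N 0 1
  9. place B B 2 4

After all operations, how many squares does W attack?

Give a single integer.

Op 1: place BQ@(1,2)
Op 2: remove (1,2)
Op 3: place BQ@(2,0)
Op 4: place WK@(1,4)
Op 5: place BQ@(3,0)
Op 6: remove (2,0)
Op 7: remove (1,4)
Op 8: place WN@(0,1)
Op 9: place BB@(2,4)
Per-piece attacks for W:
  WN@(0,1): attacks (1,3) (2,2) (2,0)
Union (3 distinct): (1,3) (2,0) (2,2)

Answer: 3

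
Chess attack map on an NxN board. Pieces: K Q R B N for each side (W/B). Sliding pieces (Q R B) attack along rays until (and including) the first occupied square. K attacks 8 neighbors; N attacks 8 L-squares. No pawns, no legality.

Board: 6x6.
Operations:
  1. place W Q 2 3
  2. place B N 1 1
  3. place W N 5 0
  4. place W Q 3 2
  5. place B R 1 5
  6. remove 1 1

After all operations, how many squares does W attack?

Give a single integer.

Op 1: place WQ@(2,3)
Op 2: place BN@(1,1)
Op 3: place WN@(5,0)
Op 4: place WQ@(3,2)
Op 5: place BR@(1,5)
Op 6: remove (1,1)
Per-piece attacks for W:
  WQ@(2,3): attacks (2,4) (2,5) (2,2) (2,1) (2,0) (3,3) (4,3) (5,3) (1,3) (0,3) (3,4) (4,5) (3,2) (1,4) (0,5) (1,2) (0,1) [ray(1,-1) blocked at (3,2)]
  WQ@(3,2): attacks (3,3) (3,4) (3,5) (3,1) (3,0) (4,2) (5,2) (2,2) (1,2) (0,2) (4,3) (5,4) (4,1) (5,0) (2,3) (2,1) (1,0) [ray(1,-1) blocked at (5,0); ray(-1,1) blocked at (2,3)]
  WN@(5,0): attacks (4,2) (3,1)
Union (28 distinct): (0,1) (0,2) (0,3) (0,5) (1,0) (1,2) (1,3) (1,4) (2,0) (2,1) (2,2) (2,3) (2,4) (2,5) (3,0) (3,1) (3,2) (3,3) (3,4) (3,5) (4,1) (4,2) (4,3) (4,5) (5,0) (5,2) (5,3) (5,4)

Answer: 28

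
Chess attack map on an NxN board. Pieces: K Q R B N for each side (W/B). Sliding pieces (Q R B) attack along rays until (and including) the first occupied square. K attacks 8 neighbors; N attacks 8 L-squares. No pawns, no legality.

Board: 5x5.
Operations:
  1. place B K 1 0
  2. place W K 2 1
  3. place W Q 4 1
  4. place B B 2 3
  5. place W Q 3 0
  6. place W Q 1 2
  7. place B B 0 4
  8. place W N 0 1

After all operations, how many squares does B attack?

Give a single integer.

Op 1: place BK@(1,0)
Op 2: place WK@(2,1)
Op 3: place WQ@(4,1)
Op 4: place BB@(2,3)
Op 5: place WQ@(3,0)
Op 6: place WQ@(1,2)
Op 7: place BB@(0,4)
Op 8: place WN@(0,1)
Per-piece attacks for B:
  BB@(0,4): attacks (1,3) (2,2) (3,1) (4,0)
  BK@(1,0): attacks (1,1) (2,0) (0,0) (2,1) (0,1)
  BB@(2,3): attacks (3,4) (3,2) (4,1) (1,4) (1,2) [ray(1,-1) blocked at (4,1); ray(-1,-1) blocked at (1,2)]
Union (14 distinct): (0,0) (0,1) (1,1) (1,2) (1,3) (1,4) (2,0) (2,1) (2,2) (3,1) (3,2) (3,4) (4,0) (4,1)

Answer: 14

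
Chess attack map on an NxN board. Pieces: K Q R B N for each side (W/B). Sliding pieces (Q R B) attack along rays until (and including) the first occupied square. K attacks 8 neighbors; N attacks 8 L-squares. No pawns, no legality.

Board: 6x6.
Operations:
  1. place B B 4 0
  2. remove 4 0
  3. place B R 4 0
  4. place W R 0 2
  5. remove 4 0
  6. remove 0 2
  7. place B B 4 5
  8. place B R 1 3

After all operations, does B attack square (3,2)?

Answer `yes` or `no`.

Op 1: place BB@(4,0)
Op 2: remove (4,0)
Op 3: place BR@(4,0)
Op 4: place WR@(0,2)
Op 5: remove (4,0)
Op 6: remove (0,2)
Op 7: place BB@(4,5)
Op 8: place BR@(1,3)
Per-piece attacks for B:
  BR@(1,3): attacks (1,4) (1,5) (1,2) (1,1) (1,0) (2,3) (3,3) (4,3) (5,3) (0,3)
  BB@(4,5): attacks (5,4) (3,4) (2,3) (1,2) (0,1)
B attacks (3,2): no

Answer: no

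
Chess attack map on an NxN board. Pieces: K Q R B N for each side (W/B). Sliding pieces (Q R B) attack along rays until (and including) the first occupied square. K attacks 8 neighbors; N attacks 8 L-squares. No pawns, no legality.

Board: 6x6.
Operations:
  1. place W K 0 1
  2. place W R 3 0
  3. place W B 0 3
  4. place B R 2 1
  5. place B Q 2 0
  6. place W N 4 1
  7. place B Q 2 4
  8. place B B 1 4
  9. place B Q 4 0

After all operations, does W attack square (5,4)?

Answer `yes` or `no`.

Op 1: place WK@(0,1)
Op 2: place WR@(3,0)
Op 3: place WB@(0,3)
Op 4: place BR@(2,1)
Op 5: place BQ@(2,0)
Op 6: place WN@(4,1)
Op 7: place BQ@(2,4)
Op 8: place BB@(1,4)
Op 9: place BQ@(4,0)
Per-piece attacks for W:
  WK@(0,1): attacks (0,2) (0,0) (1,1) (1,2) (1,0)
  WB@(0,3): attacks (1,4) (1,2) (2,1) [ray(1,1) blocked at (1,4); ray(1,-1) blocked at (2,1)]
  WR@(3,0): attacks (3,1) (3,2) (3,3) (3,4) (3,5) (4,0) (2,0) [ray(1,0) blocked at (4,0); ray(-1,0) blocked at (2,0)]
  WN@(4,1): attacks (5,3) (3,3) (2,2) (2,0)
W attacks (5,4): no

Answer: no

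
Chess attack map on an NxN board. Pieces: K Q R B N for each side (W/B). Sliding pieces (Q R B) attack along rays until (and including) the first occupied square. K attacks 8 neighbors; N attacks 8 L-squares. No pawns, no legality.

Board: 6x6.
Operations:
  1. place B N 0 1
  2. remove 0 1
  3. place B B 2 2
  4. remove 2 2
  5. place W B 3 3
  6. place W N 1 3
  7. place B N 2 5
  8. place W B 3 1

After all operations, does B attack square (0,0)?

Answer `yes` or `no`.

Answer: no

Derivation:
Op 1: place BN@(0,1)
Op 2: remove (0,1)
Op 3: place BB@(2,2)
Op 4: remove (2,2)
Op 5: place WB@(3,3)
Op 6: place WN@(1,3)
Op 7: place BN@(2,5)
Op 8: place WB@(3,1)
Per-piece attacks for B:
  BN@(2,5): attacks (3,3) (4,4) (1,3) (0,4)
B attacks (0,0): no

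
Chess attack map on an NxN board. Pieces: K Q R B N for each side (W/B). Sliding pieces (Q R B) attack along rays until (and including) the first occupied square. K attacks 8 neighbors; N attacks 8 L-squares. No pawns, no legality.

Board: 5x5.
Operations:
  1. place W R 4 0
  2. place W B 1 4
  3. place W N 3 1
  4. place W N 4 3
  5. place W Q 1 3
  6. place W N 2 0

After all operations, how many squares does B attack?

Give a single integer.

Op 1: place WR@(4,0)
Op 2: place WB@(1,4)
Op 3: place WN@(3,1)
Op 4: place WN@(4,3)
Op 5: place WQ@(1,3)
Op 6: place WN@(2,0)
Per-piece attacks for B:
Union (0 distinct): (none)

Answer: 0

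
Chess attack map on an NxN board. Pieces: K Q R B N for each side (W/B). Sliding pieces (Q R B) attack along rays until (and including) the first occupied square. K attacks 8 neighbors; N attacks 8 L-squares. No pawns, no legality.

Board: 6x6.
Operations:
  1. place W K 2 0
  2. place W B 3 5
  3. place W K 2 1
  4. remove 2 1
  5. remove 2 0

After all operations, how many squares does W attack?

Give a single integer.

Op 1: place WK@(2,0)
Op 2: place WB@(3,5)
Op 3: place WK@(2,1)
Op 4: remove (2,1)
Op 5: remove (2,0)
Per-piece attacks for W:
  WB@(3,5): attacks (4,4) (5,3) (2,4) (1,3) (0,2)
Union (5 distinct): (0,2) (1,3) (2,4) (4,4) (5,3)

Answer: 5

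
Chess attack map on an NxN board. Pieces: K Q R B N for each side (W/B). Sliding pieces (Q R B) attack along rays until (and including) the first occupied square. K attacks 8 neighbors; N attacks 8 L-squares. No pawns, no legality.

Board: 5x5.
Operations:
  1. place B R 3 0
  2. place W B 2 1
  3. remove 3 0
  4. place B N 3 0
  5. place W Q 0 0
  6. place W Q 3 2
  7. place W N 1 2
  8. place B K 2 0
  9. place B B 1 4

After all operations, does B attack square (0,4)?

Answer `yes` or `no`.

Op 1: place BR@(3,0)
Op 2: place WB@(2,1)
Op 3: remove (3,0)
Op 4: place BN@(3,0)
Op 5: place WQ@(0,0)
Op 6: place WQ@(3,2)
Op 7: place WN@(1,2)
Op 8: place BK@(2,0)
Op 9: place BB@(1,4)
Per-piece attacks for B:
  BB@(1,4): attacks (2,3) (3,2) (0,3) [ray(1,-1) blocked at (3,2)]
  BK@(2,0): attacks (2,1) (3,0) (1,0) (3,1) (1,1)
  BN@(3,0): attacks (4,2) (2,2) (1,1)
B attacks (0,4): no

Answer: no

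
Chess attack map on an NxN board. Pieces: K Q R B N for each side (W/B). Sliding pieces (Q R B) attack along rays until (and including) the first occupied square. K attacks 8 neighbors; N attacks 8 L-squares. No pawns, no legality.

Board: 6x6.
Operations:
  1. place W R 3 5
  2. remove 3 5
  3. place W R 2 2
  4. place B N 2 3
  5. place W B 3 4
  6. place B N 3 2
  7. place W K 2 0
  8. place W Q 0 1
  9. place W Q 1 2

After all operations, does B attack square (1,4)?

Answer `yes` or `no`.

Op 1: place WR@(3,5)
Op 2: remove (3,5)
Op 3: place WR@(2,2)
Op 4: place BN@(2,3)
Op 5: place WB@(3,4)
Op 6: place BN@(3,2)
Op 7: place WK@(2,0)
Op 8: place WQ@(0,1)
Op 9: place WQ@(1,2)
Per-piece attacks for B:
  BN@(2,3): attacks (3,5) (4,4) (1,5) (0,4) (3,1) (4,2) (1,1) (0,2)
  BN@(3,2): attacks (4,4) (5,3) (2,4) (1,3) (4,0) (5,1) (2,0) (1,1)
B attacks (1,4): no

Answer: no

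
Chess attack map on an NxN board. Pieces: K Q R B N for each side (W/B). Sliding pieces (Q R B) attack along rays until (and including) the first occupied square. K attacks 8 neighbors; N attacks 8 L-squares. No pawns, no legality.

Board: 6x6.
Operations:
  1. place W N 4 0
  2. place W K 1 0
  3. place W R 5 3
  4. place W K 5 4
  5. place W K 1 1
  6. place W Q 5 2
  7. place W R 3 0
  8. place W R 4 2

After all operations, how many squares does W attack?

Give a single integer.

Answer: 31

Derivation:
Op 1: place WN@(4,0)
Op 2: place WK@(1,0)
Op 3: place WR@(5,3)
Op 4: place WK@(5,4)
Op 5: place WK@(1,1)
Op 6: place WQ@(5,2)
Op 7: place WR@(3,0)
Op 8: place WR@(4,2)
Per-piece attacks for W:
  WK@(1,0): attacks (1,1) (2,0) (0,0) (2,1) (0,1)
  WK@(1,1): attacks (1,2) (1,0) (2,1) (0,1) (2,2) (2,0) (0,2) (0,0)
  WR@(3,0): attacks (3,1) (3,2) (3,3) (3,4) (3,5) (4,0) (2,0) (1,0) [ray(1,0) blocked at (4,0); ray(-1,0) blocked at (1,0)]
  WN@(4,0): attacks (5,2) (3,2) (2,1)
  WR@(4,2): attacks (4,3) (4,4) (4,5) (4,1) (4,0) (5,2) (3,2) (2,2) (1,2) (0,2) [ray(0,-1) blocked at (4,0); ray(1,0) blocked at (5,2)]
  WQ@(5,2): attacks (5,3) (5,1) (5,0) (4,2) (4,3) (3,4) (2,5) (4,1) (3,0) [ray(0,1) blocked at (5,3); ray(-1,0) blocked at (4,2); ray(-1,-1) blocked at (3,0)]
  WR@(5,3): attacks (5,4) (5,2) (4,3) (3,3) (2,3) (1,3) (0,3) [ray(0,1) blocked at (5,4); ray(0,-1) blocked at (5,2)]
  WK@(5,4): attacks (5,5) (5,3) (4,4) (4,5) (4,3)
Union (31 distinct): (0,0) (0,1) (0,2) (0,3) (1,0) (1,1) (1,2) (1,3) (2,0) (2,1) (2,2) (2,3) (2,5) (3,0) (3,1) (3,2) (3,3) (3,4) (3,5) (4,0) (4,1) (4,2) (4,3) (4,4) (4,5) (5,0) (5,1) (5,2) (5,3) (5,4) (5,5)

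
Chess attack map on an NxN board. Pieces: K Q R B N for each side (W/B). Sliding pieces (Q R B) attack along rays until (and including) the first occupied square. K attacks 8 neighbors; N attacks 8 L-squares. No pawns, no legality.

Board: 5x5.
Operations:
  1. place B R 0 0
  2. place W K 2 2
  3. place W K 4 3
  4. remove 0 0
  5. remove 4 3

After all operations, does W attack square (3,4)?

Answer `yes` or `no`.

Op 1: place BR@(0,0)
Op 2: place WK@(2,2)
Op 3: place WK@(4,3)
Op 4: remove (0,0)
Op 5: remove (4,3)
Per-piece attacks for W:
  WK@(2,2): attacks (2,3) (2,1) (3,2) (1,2) (3,3) (3,1) (1,3) (1,1)
W attacks (3,4): no

Answer: no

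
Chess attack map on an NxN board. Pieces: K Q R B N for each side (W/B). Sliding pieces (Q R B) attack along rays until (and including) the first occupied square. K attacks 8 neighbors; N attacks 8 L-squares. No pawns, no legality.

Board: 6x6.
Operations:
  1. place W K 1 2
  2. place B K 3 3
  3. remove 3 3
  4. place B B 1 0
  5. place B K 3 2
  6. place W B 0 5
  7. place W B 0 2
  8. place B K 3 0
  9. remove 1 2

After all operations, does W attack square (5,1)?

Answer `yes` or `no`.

Answer: no

Derivation:
Op 1: place WK@(1,2)
Op 2: place BK@(3,3)
Op 3: remove (3,3)
Op 4: place BB@(1,0)
Op 5: place BK@(3,2)
Op 6: place WB@(0,5)
Op 7: place WB@(0,2)
Op 8: place BK@(3,0)
Op 9: remove (1,2)
Per-piece attacks for W:
  WB@(0,2): attacks (1,3) (2,4) (3,5) (1,1) (2,0)
  WB@(0,5): attacks (1,4) (2,3) (3,2) [ray(1,-1) blocked at (3,2)]
W attacks (5,1): no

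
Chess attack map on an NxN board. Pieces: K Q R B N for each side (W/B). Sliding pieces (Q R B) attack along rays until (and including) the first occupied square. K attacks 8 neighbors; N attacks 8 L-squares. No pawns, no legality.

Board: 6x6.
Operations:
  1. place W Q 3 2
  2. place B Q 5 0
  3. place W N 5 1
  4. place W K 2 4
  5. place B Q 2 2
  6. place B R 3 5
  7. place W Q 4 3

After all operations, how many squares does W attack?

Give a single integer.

Op 1: place WQ@(3,2)
Op 2: place BQ@(5,0)
Op 3: place WN@(5,1)
Op 4: place WK@(2,4)
Op 5: place BQ@(2,2)
Op 6: place BR@(3,5)
Op 7: place WQ@(4,3)
Per-piece attacks for W:
  WK@(2,4): attacks (2,5) (2,3) (3,4) (1,4) (3,5) (3,3) (1,5) (1,3)
  WQ@(3,2): attacks (3,3) (3,4) (3,5) (3,1) (3,0) (4,2) (5,2) (2,2) (4,3) (4,1) (5,0) (2,3) (1,4) (0,5) (2,1) (1,0) [ray(0,1) blocked at (3,5); ray(-1,0) blocked at (2,2); ray(1,1) blocked at (4,3); ray(1,-1) blocked at (5,0)]
  WQ@(4,3): attacks (4,4) (4,5) (4,2) (4,1) (4,0) (5,3) (3,3) (2,3) (1,3) (0,3) (5,4) (5,2) (3,4) (2,5) (3,2) [ray(-1,-1) blocked at (3,2)]
  WN@(5,1): attacks (4,3) (3,2) (3,0)
Union (26 distinct): (0,3) (0,5) (1,0) (1,3) (1,4) (1,5) (2,1) (2,2) (2,3) (2,5) (3,0) (3,1) (3,2) (3,3) (3,4) (3,5) (4,0) (4,1) (4,2) (4,3) (4,4) (4,5) (5,0) (5,2) (5,3) (5,4)

Answer: 26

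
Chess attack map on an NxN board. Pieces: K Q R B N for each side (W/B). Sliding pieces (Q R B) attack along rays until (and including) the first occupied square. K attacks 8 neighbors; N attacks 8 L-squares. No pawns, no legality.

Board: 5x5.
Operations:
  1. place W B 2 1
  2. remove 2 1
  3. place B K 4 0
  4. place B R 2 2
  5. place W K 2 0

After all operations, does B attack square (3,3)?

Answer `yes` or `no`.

Answer: no

Derivation:
Op 1: place WB@(2,1)
Op 2: remove (2,1)
Op 3: place BK@(4,0)
Op 4: place BR@(2,2)
Op 5: place WK@(2,0)
Per-piece attacks for B:
  BR@(2,2): attacks (2,3) (2,4) (2,1) (2,0) (3,2) (4,2) (1,2) (0,2) [ray(0,-1) blocked at (2,0)]
  BK@(4,0): attacks (4,1) (3,0) (3,1)
B attacks (3,3): no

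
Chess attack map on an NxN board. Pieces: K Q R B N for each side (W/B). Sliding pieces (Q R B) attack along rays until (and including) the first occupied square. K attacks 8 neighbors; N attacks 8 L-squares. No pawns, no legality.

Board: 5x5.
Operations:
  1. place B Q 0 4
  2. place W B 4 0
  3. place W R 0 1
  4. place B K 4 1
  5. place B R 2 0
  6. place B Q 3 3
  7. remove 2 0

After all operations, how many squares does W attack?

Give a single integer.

Answer: 10

Derivation:
Op 1: place BQ@(0,4)
Op 2: place WB@(4,0)
Op 3: place WR@(0,1)
Op 4: place BK@(4,1)
Op 5: place BR@(2,0)
Op 6: place BQ@(3,3)
Op 7: remove (2,0)
Per-piece attacks for W:
  WR@(0,1): attacks (0,2) (0,3) (0,4) (0,0) (1,1) (2,1) (3,1) (4,1) [ray(0,1) blocked at (0,4); ray(1,0) blocked at (4,1)]
  WB@(4,0): attacks (3,1) (2,2) (1,3) (0,4) [ray(-1,1) blocked at (0,4)]
Union (10 distinct): (0,0) (0,2) (0,3) (0,4) (1,1) (1,3) (2,1) (2,2) (3,1) (4,1)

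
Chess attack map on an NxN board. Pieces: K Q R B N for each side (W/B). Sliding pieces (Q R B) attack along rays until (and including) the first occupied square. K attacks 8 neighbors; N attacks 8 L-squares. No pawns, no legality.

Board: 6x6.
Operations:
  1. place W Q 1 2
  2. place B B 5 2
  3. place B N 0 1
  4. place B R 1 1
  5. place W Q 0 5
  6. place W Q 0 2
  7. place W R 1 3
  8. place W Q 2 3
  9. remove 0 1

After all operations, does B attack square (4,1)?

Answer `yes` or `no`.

Op 1: place WQ@(1,2)
Op 2: place BB@(5,2)
Op 3: place BN@(0,1)
Op 4: place BR@(1,1)
Op 5: place WQ@(0,5)
Op 6: place WQ@(0,2)
Op 7: place WR@(1,3)
Op 8: place WQ@(2,3)
Op 9: remove (0,1)
Per-piece attacks for B:
  BR@(1,1): attacks (1,2) (1,0) (2,1) (3,1) (4,1) (5,1) (0,1) [ray(0,1) blocked at (1,2)]
  BB@(5,2): attacks (4,3) (3,4) (2,5) (4,1) (3,0)
B attacks (4,1): yes

Answer: yes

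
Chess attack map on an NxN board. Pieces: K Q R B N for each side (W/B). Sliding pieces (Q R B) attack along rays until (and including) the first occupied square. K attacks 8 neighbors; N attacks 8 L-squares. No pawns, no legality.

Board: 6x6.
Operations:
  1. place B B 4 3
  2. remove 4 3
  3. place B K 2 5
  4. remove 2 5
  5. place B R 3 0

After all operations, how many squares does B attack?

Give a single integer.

Answer: 10

Derivation:
Op 1: place BB@(4,3)
Op 2: remove (4,3)
Op 3: place BK@(2,5)
Op 4: remove (2,5)
Op 5: place BR@(3,0)
Per-piece attacks for B:
  BR@(3,0): attacks (3,1) (3,2) (3,3) (3,4) (3,5) (4,0) (5,0) (2,0) (1,0) (0,0)
Union (10 distinct): (0,0) (1,0) (2,0) (3,1) (3,2) (3,3) (3,4) (3,5) (4,0) (5,0)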